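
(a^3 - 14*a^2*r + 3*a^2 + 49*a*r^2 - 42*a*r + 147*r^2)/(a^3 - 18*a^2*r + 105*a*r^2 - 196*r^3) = (-a - 3)/(-a + 4*r)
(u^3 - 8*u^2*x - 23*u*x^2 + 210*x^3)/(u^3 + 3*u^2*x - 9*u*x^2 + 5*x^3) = (u^2 - 13*u*x + 42*x^2)/(u^2 - 2*u*x + x^2)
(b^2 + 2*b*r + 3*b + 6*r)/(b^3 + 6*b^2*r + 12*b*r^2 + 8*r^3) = (b + 3)/(b^2 + 4*b*r + 4*r^2)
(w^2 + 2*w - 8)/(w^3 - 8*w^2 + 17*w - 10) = (w + 4)/(w^2 - 6*w + 5)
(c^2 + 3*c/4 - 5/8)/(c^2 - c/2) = (c + 5/4)/c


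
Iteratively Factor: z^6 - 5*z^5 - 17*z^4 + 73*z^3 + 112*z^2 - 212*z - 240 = (z - 2)*(z^5 - 3*z^4 - 23*z^3 + 27*z^2 + 166*z + 120) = (z - 2)*(z + 2)*(z^4 - 5*z^3 - 13*z^2 + 53*z + 60) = (z - 4)*(z - 2)*(z + 2)*(z^3 - z^2 - 17*z - 15) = (z - 4)*(z - 2)*(z + 2)*(z + 3)*(z^2 - 4*z - 5) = (z - 4)*(z - 2)*(z + 1)*(z + 2)*(z + 3)*(z - 5)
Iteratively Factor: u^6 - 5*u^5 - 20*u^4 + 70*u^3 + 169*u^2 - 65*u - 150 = (u - 5)*(u^5 - 20*u^3 - 30*u^2 + 19*u + 30) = (u - 5)*(u + 3)*(u^4 - 3*u^3 - 11*u^2 + 3*u + 10) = (u - 5)*(u + 1)*(u + 3)*(u^3 - 4*u^2 - 7*u + 10) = (u - 5)*(u - 1)*(u + 1)*(u + 3)*(u^2 - 3*u - 10) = (u - 5)^2*(u - 1)*(u + 1)*(u + 3)*(u + 2)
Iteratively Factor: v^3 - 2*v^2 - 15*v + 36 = (v - 3)*(v^2 + v - 12) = (v - 3)*(v + 4)*(v - 3)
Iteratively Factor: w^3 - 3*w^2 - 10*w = (w - 5)*(w^2 + 2*w) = (w - 5)*(w + 2)*(w)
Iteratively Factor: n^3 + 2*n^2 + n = (n + 1)*(n^2 + n) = n*(n + 1)*(n + 1)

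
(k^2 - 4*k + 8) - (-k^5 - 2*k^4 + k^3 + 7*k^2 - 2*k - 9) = k^5 + 2*k^4 - k^3 - 6*k^2 - 2*k + 17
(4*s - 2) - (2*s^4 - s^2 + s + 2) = -2*s^4 + s^2 + 3*s - 4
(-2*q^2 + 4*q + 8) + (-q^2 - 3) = -3*q^2 + 4*q + 5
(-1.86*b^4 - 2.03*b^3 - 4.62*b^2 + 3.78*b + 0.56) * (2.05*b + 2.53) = -3.813*b^5 - 8.8673*b^4 - 14.6069*b^3 - 3.9396*b^2 + 10.7114*b + 1.4168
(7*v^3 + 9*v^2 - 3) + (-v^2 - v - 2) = 7*v^3 + 8*v^2 - v - 5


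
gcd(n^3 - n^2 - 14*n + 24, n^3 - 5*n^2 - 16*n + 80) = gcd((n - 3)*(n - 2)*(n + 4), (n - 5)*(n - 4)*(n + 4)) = n + 4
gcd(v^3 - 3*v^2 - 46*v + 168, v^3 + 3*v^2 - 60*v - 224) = v + 7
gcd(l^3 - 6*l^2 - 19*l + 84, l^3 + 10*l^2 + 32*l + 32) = l + 4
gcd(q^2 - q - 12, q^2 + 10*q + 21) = q + 3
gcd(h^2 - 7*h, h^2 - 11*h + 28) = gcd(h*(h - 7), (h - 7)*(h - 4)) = h - 7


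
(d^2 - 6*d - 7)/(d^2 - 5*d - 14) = (d + 1)/(d + 2)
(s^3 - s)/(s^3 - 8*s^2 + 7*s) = (s + 1)/(s - 7)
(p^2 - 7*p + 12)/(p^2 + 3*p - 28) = (p - 3)/(p + 7)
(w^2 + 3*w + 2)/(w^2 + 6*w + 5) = (w + 2)/(w + 5)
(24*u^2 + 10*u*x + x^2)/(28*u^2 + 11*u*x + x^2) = (6*u + x)/(7*u + x)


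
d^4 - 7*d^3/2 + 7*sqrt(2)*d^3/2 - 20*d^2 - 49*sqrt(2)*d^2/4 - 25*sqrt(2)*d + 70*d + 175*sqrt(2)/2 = (d - 7/2)*(d - 5*sqrt(2)/2)*(d + sqrt(2))*(d + 5*sqrt(2))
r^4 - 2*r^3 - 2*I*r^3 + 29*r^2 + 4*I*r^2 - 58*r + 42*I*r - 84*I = (r - 2)*(r - 7*I)*(r + 2*I)*(r + 3*I)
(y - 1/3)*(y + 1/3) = y^2 - 1/9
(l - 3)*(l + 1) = l^2 - 2*l - 3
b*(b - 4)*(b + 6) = b^3 + 2*b^2 - 24*b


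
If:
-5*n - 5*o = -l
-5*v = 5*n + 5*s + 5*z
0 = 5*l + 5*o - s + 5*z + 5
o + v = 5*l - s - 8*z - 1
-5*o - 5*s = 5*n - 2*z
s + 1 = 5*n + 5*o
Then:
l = 139/82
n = 2247/410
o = -1054/205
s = 57/82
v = -1796/205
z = 106/41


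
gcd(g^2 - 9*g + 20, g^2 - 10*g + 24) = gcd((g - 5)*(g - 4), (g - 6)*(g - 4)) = g - 4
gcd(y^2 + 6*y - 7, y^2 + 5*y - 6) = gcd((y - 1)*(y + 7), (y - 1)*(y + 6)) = y - 1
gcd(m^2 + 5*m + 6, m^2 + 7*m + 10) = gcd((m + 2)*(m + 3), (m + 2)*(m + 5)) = m + 2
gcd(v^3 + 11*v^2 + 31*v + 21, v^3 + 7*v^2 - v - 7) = v^2 + 8*v + 7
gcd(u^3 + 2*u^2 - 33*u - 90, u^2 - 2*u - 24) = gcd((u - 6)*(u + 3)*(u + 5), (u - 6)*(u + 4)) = u - 6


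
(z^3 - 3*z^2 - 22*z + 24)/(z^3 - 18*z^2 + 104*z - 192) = (z^2 + 3*z - 4)/(z^2 - 12*z + 32)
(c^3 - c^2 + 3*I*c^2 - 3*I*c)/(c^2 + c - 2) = c*(c + 3*I)/(c + 2)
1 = 1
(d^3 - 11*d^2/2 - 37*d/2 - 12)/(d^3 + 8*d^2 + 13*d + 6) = (d^2 - 13*d/2 - 12)/(d^2 + 7*d + 6)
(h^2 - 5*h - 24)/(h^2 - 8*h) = (h + 3)/h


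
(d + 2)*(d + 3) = d^2 + 5*d + 6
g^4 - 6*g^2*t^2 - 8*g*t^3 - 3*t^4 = (g - 3*t)*(g + t)^3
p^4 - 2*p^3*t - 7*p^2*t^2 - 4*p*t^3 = p*(p - 4*t)*(p + t)^2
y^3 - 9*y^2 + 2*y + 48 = (y - 8)*(y - 3)*(y + 2)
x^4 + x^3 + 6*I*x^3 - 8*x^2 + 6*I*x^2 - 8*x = x*(x + 1)*(x + 2*I)*(x + 4*I)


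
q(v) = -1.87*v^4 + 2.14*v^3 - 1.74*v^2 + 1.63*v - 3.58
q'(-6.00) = 1869.31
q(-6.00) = -2961.76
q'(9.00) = -4962.59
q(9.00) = -10838.86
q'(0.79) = -0.80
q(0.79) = -3.05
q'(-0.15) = 2.32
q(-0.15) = -3.87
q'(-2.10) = 106.52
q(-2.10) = -70.86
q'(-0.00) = 1.63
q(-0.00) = -3.58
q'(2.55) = -89.53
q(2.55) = -54.32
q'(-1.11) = 23.63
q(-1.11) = -13.30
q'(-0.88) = 14.76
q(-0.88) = -8.94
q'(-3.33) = 360.62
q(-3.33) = -337.27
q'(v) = -7.48*v^3 + 6.42*v^2 - 3.48*v + 1.63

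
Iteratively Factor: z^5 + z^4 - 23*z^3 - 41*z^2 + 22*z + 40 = (z - 5)*(z^4 + 6*z^3 + 7*z^2 - 6*z - 8) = (z - 5)*(z + 1)*(z^3 + 5*z^2 + 2*z - 8) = (z - 5)*(z + 1)*(z + 2)*(z^2 + 3*z - 4) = (z - 5)*(z + 1)*(z + 2)*(z + 4)*(z - 1)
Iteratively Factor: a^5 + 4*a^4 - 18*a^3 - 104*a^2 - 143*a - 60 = (a + 1)*(a^4 + 3*a^3 - 21*a^2 - 83*a - 60) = (a + 1)*(a + 4)*(a^3 - a^2 - 17*a - 15) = (a + 1)^2*(a + 4)*(a^2 - 2*a - 15) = (a + 1)^2*(a + 3)*(a + 4)*(a - 5)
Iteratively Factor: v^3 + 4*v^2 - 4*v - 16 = (v + 2)*(v^2 + 2*v - 8) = (v - 2)*(v + 2)*(v + 4)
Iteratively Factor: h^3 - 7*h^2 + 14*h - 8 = (h - 1)*(h^2 - 6*h + 8) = (h - 4)*(h - 1)*(h - 2)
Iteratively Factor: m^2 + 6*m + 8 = (m + 2)*(m + 4)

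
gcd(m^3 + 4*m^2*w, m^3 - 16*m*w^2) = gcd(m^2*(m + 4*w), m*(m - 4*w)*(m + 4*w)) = m^2 + 4*m*w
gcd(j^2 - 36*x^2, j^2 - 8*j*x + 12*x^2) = -j + 6*x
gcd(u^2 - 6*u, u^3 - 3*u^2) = u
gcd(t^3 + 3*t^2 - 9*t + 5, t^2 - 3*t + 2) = t - 1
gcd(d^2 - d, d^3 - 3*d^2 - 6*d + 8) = d - 1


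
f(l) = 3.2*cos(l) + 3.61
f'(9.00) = -1.32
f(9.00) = 0.69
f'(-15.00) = 2.08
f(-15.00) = 1.18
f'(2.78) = -1.13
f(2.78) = 0.62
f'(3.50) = 1.12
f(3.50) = 0.61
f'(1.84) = -3.08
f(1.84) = 2.76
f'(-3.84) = -2.06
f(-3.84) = 1.16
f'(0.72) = -2.11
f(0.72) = 6.02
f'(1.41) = -3.16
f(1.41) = 4.12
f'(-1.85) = 3.08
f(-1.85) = 2.73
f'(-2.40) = 2.16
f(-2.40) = 1.25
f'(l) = -3.2*sin(l)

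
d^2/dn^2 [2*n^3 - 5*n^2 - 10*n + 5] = 12*n - 10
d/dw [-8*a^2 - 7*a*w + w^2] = -7*a + 2*w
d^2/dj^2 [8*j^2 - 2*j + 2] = 16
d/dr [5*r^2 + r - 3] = 10*r + 1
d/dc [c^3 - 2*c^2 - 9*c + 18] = 3*c^2 - 4*c - 9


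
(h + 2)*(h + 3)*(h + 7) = h^3 + 12*h^2 + 41*h + 42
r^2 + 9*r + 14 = (r + 2)*(r + 7)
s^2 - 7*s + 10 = (s - 5)*(s - 2)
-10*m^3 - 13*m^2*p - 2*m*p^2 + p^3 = (-5*m + p)*(m + p)*(2*m + p)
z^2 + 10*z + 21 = (z + 3)*(z + 7)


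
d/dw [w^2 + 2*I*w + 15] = 2*w + 2*I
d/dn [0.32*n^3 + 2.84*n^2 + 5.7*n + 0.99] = 0.96*n^2 + 5.68*n + 5.7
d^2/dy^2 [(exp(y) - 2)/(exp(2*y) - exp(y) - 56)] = (exp(4*y) - 7*exp(3*y) + 342*exp(2*y) - 506*exp(y) + 3248)*exp(y)/(exp(6*y) - 3*exp(5*y) - 165*exp(4*y) + 335*exp(3*y) + 9240*exp(2*y) - 9408*exp(y) - 175616)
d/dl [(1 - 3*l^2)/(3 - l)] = (-3*l^2 + 6*l*(l - 3) + 1)/(l - 3)^2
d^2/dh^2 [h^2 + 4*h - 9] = 2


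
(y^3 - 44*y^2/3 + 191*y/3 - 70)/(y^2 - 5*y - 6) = (3*y^2 - 26*y + 35)/(3*(y + 1))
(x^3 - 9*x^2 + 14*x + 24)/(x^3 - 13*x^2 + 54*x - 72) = (x + 1)/(x - 3)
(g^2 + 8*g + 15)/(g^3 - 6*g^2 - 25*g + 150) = (g + 3)/(g^2 - 11*g + 30)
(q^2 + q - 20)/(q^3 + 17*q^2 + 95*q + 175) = (q - 4)/(q^2 + 12*q + 35)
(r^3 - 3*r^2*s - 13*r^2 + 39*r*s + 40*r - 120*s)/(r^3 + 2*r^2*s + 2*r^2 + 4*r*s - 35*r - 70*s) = (r^2 - 3*r*s - 8*r + 24*s)/(r^2 + 2*r*s + 7*r + 14*s)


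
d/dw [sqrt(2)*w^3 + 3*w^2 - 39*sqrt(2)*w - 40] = 3*sqrt(2)*w^2 + 6*w - 39*sqrt(2)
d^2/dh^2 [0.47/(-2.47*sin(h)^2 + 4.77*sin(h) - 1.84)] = (11.469692*sin(h)^4 - 16.612479*sin(h)^3 - 15.054899*sin(h)^2 + 37.350054*sin(h) - 17.115614)/(2.47*sin(h)^2 - 4.77*sin(h) + 1.84)^3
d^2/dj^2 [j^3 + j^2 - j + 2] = 6*j + 2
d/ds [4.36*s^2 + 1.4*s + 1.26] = 8.72*s + 1.4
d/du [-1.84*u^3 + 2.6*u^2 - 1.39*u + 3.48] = -5.52*u^2 + 5.2*u - 1.39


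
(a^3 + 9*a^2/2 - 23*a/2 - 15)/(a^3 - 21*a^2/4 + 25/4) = 2*(2*a^2 + 7*a - 30)/(4*a^2 - 25*a + 25)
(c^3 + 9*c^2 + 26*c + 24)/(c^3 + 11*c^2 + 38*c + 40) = (c + 3)/(c + 5)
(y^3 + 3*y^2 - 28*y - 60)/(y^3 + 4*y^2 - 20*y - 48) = (y - 5)/(y - 4)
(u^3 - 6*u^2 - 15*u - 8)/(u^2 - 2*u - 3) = (u^2 - 7*u - 8)/(u - 3)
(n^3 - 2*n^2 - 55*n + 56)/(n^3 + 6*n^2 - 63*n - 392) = (n - 1)/(n + 7)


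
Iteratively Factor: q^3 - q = (q - 1)*(q^2 + q) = q*(q - 1)*(q + 1)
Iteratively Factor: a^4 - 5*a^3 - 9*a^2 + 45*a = (a + 3)*(a^3 - 8*a^2 + 15*a) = (a - 3)*(a + 3)*(a^2 - 5*a) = (a - 5)*(a - 3)*(a + 3)*(a)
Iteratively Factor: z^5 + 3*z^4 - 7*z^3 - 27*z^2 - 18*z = (z + 1)*(z^4 + 2*z^3 - 9*z^2 - 18*z) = (z + 1)*(z + 3)*(z^3 - z^2 - 6*z) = z*(z + 1)*(z + 3)*(z^2 - z - 6) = z*(z - 3)*(z + 1)*(z + 3)*(z + 2)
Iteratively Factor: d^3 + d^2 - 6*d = (d - 2)*(d^2 + 3*d) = (d - 2)*(d + 3)*(d)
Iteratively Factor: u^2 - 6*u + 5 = (u - 5)*(u - 1)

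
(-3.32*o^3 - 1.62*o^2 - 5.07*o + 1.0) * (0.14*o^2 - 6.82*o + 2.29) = -0.4648*o^5 + 22.4156*o^4 + 2.7358*o^3 + 31.0076*o^2 - 18.4303*o + 2.29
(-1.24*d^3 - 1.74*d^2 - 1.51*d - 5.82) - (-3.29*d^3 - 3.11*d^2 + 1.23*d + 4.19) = 2.05*d^3 + 1.37*d^2 - 2.74*d - 10.01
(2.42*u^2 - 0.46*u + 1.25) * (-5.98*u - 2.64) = -14.4716*u^3 - 3.638*u^2 - 6.2606*u - 3.3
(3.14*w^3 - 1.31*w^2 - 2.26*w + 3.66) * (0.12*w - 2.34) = 0.3768*w^4 - 7.5048*w^3 + 2.7942*w^2 + 5.7276*w - 8.5644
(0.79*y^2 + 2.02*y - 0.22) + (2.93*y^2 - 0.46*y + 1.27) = 3.72*y^2 + 1.56*y + 1.05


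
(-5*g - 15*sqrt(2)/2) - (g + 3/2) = -6*g - 15*sqrt(2)/2 - 3/2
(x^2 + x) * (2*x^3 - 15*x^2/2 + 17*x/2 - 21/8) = 2*x^5 - 11*x^4/2 + x^3 + 47*x^2/8 - 21*x/8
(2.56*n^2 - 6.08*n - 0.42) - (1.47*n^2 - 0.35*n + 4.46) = 1.09*n^2 - 5.73*n - 4.88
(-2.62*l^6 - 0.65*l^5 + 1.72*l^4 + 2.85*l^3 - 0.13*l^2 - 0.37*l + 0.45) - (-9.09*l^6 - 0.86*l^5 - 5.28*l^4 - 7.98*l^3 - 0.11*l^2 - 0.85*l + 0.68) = 6.47*l^6 + 0.21*l^5 + 7.0*l^4 + 10.83*l^3 - 0.02*l^2 + 0.48*l - 0.23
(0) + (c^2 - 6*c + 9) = c^2 - 6*c + 9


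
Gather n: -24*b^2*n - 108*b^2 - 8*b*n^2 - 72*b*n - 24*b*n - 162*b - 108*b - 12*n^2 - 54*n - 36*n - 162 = -108*b^2 - 270*b + n^2*(-8*b - 12) + n*(-24*b^2 - 96*b - 90) - 162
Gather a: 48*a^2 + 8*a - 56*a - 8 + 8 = 48*a^2 - 48*a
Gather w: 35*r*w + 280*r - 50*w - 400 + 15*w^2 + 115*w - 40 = 280*r + 15*w^2 + w*(35*r + 65) - 440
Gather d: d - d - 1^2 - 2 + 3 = 0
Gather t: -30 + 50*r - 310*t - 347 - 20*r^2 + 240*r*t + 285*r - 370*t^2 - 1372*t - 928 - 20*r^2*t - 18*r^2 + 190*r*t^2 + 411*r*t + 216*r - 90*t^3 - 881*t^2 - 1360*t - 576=-38*r^2 + 551*r - 90*t^3 + t^2*(190*r - 1251) + t*(-20*r^2 + 651*r - 3042) - 1881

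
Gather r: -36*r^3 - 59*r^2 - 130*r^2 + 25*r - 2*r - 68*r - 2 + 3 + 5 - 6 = -36*r^3 - 189*r^2 - 45*r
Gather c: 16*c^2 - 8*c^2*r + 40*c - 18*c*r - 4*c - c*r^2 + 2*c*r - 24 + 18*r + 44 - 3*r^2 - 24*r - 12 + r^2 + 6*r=c^2*(16 - 8*r) + c*(-r^2 - 16*r + 36) - 2*r^2 + 8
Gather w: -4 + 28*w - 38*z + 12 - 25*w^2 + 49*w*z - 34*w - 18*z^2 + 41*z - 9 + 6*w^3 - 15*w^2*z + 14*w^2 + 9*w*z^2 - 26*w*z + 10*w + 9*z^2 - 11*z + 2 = 6*w^3 + w^2*(-15*z - 11) + w*(9*z^2 + 23*z + 4) - 9*z^2 - 8*z + 1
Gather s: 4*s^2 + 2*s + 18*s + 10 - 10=4*s^2 + 20*s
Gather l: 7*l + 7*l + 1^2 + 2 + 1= 14*l + 4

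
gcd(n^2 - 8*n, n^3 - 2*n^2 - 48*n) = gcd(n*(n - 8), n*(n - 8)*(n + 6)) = n^2 - 8*n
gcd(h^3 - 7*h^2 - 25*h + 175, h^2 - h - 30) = h + 5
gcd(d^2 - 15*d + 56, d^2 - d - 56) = d - 8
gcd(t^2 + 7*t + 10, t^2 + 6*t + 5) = t + 5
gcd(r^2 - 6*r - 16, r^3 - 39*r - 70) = r + 2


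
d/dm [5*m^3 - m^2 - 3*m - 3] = 15*m^2 - 2*m - 3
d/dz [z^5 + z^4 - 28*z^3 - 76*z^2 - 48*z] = 5*z^4 + 4*z^3 - 84*z^2 - 152*z - 48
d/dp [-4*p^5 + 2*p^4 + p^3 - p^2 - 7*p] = -20*p^4 + 8*p^3 + 3*p^2 - 2*p - 7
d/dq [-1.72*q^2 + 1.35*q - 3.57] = 1.35 - 3.44*q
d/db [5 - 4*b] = -4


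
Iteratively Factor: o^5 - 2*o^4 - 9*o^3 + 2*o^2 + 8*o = (o - 1)*(o^4 - o^3 - 10*o^2 - 8*o) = o*(o - 1)*(o^3 - o^2 - 10*o - 8) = o*(o - 1)*(o + 2)*(o^2 - 3*o - 4) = o*(o - 4)*(o - 1)*(o + 2)*(o + 1)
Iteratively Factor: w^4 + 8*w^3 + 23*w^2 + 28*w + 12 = (w + 3)*(w^3 + 5*w^2 + 8*w + 4) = (w + 1)*(w + 3)*(w^2 + 4*w + 4) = (w + 1)*(w + 2)*(w + 3)*(w + 2)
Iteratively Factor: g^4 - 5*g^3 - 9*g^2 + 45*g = (g)*(g^3 - 5*g^2 - 9*g + 45) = g*(g - 3)*(g^2 - 2*g - 15) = g*(g - 5)*(g - 3)*(g + 3)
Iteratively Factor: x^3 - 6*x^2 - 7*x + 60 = (x - 5)*(x^2 - x - 12) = (x - 5)*(x + 3)*(x - 4)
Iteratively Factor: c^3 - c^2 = (c)*(c^2 - c) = c*(c - 1)*(c)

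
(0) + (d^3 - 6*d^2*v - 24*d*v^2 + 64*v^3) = d^3 - 6*d^2*v - 24*d*v^2 + 64*v^3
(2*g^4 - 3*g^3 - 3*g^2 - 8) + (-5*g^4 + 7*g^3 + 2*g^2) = -3*g^4 + 4*g^3 - g^2 - 8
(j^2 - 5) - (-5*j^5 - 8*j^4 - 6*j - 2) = 5*j^5 + 8*j^4 + j^2 + 6*j - 3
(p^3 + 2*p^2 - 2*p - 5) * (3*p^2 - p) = 3*p^5 + 5*p^4 - 8*p^3 - 13*p^2 + 5*p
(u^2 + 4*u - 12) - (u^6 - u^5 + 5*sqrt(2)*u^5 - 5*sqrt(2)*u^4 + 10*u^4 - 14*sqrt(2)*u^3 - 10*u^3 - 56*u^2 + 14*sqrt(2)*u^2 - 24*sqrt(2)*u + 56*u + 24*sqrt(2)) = -u^6 - 5*sqrt(2)*u^5 + u^5 - 10*u^4 + 5*sqrt(2)*u^4 + 10*u^3 + 14*sqrt(2)*u^3 - 14*sqrt(2)*u^2 + 57*u^2 - 52*u + 24*sqrt(2)*u - 24*sqrt(2) - 12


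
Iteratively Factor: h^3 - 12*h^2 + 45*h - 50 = (h - 5)*(h^2 - 7*h + 10) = (h - 5)^2*(h - 2)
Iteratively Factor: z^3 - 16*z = (z)*(z^2 - 16) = z*(z - 4)*(z + 4)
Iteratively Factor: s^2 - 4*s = (s)*(s - 4)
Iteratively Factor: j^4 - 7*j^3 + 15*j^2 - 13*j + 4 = (j - 1)*(j^3 - 6*j^2 + 9*j - 4) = (j - 1)^2*(j^2 - 5*j + 4) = (j - 4)*(j - 1)^2*(j - 1)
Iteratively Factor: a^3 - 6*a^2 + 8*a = (a)*(a^2 - 6*a + 8) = a*(a - 2)*(a - 4)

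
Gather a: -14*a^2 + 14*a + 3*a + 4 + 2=-14*a^2 + 17*a + 6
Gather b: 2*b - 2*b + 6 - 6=0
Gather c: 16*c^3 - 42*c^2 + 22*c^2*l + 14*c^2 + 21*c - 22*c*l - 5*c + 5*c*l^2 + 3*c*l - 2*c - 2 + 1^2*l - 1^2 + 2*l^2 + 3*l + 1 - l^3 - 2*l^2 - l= 16*c^3 + c^2*(22*l - 28) + c*(5*l^2 - 19*l + 14) - l^3 + 3*l - 2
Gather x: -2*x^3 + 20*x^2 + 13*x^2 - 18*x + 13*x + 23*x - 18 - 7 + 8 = -2*x^3 + 33*x^2 + 18*x - 17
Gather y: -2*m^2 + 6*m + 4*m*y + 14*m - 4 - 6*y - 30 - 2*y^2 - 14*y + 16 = -2*m^2 + 20*m - 2*y^2 + y*(4*m - 20) - 18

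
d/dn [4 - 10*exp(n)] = -10*exp(n)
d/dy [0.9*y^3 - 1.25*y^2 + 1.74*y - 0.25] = 2.7*y^2 - 2.5*y + 1.74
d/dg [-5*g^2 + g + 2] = 1 - 10*g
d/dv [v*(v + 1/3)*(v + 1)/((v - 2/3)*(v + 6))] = (9*v^4 + 96*v^3 - 47*v^2 - 96*v - 12)/(9*v^4 + 96*v^3 + 184*v^2 - 384*v + 144)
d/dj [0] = 0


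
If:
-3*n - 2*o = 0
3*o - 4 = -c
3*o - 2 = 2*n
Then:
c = 34/13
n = -4/13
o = 6/13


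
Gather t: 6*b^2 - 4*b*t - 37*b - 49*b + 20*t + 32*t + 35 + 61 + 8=6*b^2 - 86*b + t*(52 - 4*b) + 104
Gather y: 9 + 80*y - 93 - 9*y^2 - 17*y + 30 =-9*y^2 + 63*y - 54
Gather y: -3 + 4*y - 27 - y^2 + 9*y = -y^2 + 13*y - 30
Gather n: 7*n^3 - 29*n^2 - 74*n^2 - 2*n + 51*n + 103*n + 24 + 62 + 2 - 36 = 7*n^3 - 103*n^2 + 152*n + 52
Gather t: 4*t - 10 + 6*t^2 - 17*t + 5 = 6*t^2 - 13*t - 5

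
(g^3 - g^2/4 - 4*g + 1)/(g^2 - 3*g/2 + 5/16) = 4*(g^2 - 4)/(4*g - 5)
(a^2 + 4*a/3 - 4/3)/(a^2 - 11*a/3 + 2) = (a + 2)/(a - 3)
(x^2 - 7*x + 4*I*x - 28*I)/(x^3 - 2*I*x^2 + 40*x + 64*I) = (x - 7)/(x^2 - 6*I*x + 16)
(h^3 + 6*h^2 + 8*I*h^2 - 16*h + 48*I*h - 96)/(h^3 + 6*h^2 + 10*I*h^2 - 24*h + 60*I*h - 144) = (h + 4*I)/(h + 6*I)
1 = 1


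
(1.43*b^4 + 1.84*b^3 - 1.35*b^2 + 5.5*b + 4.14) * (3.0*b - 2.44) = 4.29*b^5 + 2.0308*b^4 - 8.5396*b^3 + 19.794*b^2 - 1.0*b - 10.1016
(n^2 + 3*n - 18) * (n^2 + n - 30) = n^4 + 4*n^3 - 45*n^2 - 108*n + 540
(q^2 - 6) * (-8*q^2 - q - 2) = -8*q^4 - q^3 + 46*q^2 + 6*q + 12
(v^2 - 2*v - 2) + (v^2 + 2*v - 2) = 2*v^2 - 4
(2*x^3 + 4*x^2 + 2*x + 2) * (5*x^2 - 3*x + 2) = 10*x^5 + 14*x^4 + 2*x^3 + 12*x^2 - 2*x + 4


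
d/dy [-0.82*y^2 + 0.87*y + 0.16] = 0.87 - 1.64*y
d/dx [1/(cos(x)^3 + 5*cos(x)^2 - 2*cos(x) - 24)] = (3*cos(x)^2 + 10*cos(x) - 2)*sin(x)/(cos(x)^3 + 5*cos(x)^2 - 2*cos(x) - 24)^2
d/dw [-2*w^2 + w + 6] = 1 - 4*w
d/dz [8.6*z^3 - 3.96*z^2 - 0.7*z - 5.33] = 25.8*z^2 - 7.92*z - 0.7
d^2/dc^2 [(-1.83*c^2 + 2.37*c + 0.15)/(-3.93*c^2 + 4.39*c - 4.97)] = (-10.063944*c^3 - 228.362868*c^2 + 293.273892*c - 12.935448)/(60.698457*c^6 - 203.409333*c^5 + 457.501518*c^4 - 599.080033*c^3 + 578.570622*c^2 - 325.310853*c + 122.763473)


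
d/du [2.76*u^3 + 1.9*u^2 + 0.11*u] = 8.28*u^2 + 3.8*u + 0.11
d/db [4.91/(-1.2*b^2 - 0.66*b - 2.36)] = (11.784*b + 3.2406)/(1.2*b^2 + 0.66*b + 2.36)^2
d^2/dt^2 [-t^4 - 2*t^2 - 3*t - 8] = -12*t^2 - 4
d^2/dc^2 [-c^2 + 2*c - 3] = -2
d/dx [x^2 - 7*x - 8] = 2*x - 7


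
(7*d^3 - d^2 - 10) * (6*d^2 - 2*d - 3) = 42*d^5 - 20*d^4 - 19*d^3 - 57*d^2 + 20*d + 30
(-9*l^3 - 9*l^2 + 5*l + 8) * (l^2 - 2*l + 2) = -9*l^5 + 9*l^4 + 5*l^3 - 20*l^2 - 6*l + 16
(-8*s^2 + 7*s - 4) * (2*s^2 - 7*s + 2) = -16*s^4 + 70*s^3 - 73*s^2 + 42*s - 8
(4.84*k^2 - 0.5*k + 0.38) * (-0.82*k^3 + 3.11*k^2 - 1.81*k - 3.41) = -3.9688*k^5 + 15.4624*k^4 - 10.627*k^3 - 14.4176*k^2 + 1.0172*k - 1.2958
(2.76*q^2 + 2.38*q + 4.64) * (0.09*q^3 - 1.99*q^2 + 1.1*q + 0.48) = 0.2484*q^5 - 5.2782*q^4 - 1.2826*q^3 - 5.2908*q^2 + 6.2464*q + 2.2272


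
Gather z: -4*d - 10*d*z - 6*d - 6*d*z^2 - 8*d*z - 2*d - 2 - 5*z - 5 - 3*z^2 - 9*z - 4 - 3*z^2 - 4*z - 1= -12*d + z^2*(-6*d - 6) + z*(-18*d - 18) - 12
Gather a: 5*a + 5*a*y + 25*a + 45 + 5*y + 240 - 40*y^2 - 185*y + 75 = a*(5*y + 30) - 40*y^2 - 180*y + 360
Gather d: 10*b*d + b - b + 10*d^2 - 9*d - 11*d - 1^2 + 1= 10*d^2 + d*(10*b - 20)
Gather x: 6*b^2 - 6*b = 6*b^2 - 6*b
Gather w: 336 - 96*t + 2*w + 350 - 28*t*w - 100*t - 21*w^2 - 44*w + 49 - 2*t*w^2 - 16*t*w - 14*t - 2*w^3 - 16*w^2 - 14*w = -210*t - 2*w^3 + w^2*(-2*t - 37) + w*(-44*t - 56) + 735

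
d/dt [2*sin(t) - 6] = 2*cos(t)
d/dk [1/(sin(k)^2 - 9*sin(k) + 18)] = (9 - 2*sin(k))*cos(k)/(sin(k)^2 - 9*sin(k) + 18)^2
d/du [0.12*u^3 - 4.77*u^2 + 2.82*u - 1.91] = 0.36*u^2 - 9.54*u + 2.82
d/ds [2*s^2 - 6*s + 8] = 4*s - 6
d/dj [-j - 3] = -1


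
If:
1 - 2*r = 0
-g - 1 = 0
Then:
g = -1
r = 1/2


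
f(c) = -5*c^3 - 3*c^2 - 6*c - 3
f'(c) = -15*c^2 - 6*c - 6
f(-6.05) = 1030.72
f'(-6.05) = -518.74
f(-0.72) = 1.63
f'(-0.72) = -9.46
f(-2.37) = 60.93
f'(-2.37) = -76.03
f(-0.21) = -1.83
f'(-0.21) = -5.40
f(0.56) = -8.18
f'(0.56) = -14.06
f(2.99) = -181.41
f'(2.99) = -158.04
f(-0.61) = 0.68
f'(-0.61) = -7.92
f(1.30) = -26.86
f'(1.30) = -39.15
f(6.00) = -1227.00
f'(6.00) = -582.00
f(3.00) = -183.00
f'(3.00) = -159.00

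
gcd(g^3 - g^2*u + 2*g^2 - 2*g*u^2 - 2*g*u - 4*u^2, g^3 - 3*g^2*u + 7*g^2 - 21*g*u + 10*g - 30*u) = g + 2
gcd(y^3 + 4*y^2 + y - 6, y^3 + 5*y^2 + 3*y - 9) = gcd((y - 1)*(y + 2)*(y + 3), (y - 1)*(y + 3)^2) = y^2 + 2*y - 3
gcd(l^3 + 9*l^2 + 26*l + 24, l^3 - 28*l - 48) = l^2 + 6*l + 8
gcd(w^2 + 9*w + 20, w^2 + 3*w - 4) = w + 4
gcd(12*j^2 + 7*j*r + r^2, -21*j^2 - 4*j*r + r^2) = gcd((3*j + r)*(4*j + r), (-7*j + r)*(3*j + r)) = 3*j + r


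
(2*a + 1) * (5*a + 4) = 10*a^2 + 13*a + 4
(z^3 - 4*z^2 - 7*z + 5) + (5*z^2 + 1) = z^3 + z^2 - 7*z + 6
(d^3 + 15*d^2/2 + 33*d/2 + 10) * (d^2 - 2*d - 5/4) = d^5 + 11*d^4/2 + d^3/4 - 259*d^2/8 - 325*d/8 - 25/2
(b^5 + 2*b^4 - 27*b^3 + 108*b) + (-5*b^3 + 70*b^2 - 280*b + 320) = b^5 + 2*b^4 - 32*b^3 + 70*b^2 - 172*b + 320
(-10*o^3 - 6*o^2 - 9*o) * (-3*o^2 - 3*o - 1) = 30*o^5 + 48*o^4 + 55*o^3 + 33*o^2 + 9*o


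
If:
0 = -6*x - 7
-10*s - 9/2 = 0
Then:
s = -9/20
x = -7/6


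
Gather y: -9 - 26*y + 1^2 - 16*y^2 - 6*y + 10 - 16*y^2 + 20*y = -32*y^2 - 12*y + 2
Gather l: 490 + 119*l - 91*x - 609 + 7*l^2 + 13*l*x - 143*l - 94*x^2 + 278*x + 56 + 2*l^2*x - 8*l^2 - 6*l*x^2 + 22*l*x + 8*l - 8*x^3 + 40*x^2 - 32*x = l^2*(2*x - 1) + l*(-6*x^2 + 35*x - 16) - 8*x^3 - 54*x^2 + 155*x - 63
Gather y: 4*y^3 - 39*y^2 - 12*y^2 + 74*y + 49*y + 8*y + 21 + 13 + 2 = 4*y^3 - 51*y^2 + 131*y + 36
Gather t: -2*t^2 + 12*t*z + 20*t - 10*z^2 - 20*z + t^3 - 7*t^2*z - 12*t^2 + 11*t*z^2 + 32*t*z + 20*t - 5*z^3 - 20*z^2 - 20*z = t^3 + t^2*(-7*z - 14) + t*(11*z^2 + 44*z + 40) - 5*z^3 - 30*z^2 - 40*z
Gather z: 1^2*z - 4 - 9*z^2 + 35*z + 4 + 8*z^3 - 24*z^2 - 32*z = 8*z^3 - 33*z^2 + 4*z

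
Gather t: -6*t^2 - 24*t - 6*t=-6*t^2 - 30*t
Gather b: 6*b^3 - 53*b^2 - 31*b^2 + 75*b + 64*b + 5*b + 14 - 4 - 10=6*b^3 - 84*b^2 + 144*b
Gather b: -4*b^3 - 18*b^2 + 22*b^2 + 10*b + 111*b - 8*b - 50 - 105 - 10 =-4*b^3 + 4*b^2 + 113*b - 165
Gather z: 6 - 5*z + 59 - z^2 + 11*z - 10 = -z^2 + 6*z + 55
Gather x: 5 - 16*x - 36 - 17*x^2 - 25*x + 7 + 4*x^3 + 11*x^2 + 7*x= 4*x^3 - 6*x^2 - 34*x - 24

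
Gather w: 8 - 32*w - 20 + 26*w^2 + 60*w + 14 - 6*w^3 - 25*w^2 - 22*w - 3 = -6*w^3 + w^2 + 6*w - 1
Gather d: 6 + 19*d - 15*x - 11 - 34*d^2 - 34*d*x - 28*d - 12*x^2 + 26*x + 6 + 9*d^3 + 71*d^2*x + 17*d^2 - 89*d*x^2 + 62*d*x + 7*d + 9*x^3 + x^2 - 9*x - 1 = 9*d^3 + d^2*(71*x - 17) + d*(-89*x^2 + 28*x - 2) + 9*x^3 - 11*x^2 + 2*x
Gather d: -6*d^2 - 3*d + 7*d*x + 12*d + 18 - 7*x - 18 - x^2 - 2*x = -6*d^2 + d*(7*x + 9) - x^2 - 9*x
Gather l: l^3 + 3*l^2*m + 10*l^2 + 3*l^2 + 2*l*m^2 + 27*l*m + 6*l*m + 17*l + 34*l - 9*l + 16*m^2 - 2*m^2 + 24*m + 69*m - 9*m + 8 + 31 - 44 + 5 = l^3 + l^2*(3*m + 13) + l*(2*m^2 + 33*m + 42) + 14*m^2 + 84*m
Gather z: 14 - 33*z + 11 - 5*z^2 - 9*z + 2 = -5*z^2 - 42*z + 27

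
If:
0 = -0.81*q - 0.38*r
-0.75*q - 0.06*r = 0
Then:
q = 0.00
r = 0.00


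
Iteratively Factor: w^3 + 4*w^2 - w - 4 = (w + 4)*(w^2 - 1) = (w + 1)*(w + 4)*(w - 1)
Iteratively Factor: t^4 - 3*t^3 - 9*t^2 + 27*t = (t + 3)*(t^3 - 6*t^2 + 9*t) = (t - 3)*(t + 3)*(t^2 - 3*t) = (t - 3)^2*(t + 3)*(t)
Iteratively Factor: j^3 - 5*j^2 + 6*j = (j)*(j^2 - 5*j + 6) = j*(j - 2)*(j - 3)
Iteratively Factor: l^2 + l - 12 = (l - 3)*(l + 4)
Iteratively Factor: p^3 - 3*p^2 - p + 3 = (p - 1)*(p^2 - 2*p - 3) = (p - 3)*(p - 1)*(p + 1)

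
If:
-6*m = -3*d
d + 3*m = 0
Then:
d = 0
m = 0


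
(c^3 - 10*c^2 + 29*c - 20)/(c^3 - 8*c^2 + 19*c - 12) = (c - 5)/(c - 3)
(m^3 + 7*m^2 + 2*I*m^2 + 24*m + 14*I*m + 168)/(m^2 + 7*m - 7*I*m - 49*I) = (m^2 + 2*I*m + 24)/(m - 7*I)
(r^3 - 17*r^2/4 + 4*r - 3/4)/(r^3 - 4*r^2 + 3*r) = (r - 1/4)/r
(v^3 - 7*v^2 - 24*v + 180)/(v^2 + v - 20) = (v^2 - 12*v + 36)/(v - 4)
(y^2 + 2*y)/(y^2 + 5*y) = (y + 2)/(y + 5)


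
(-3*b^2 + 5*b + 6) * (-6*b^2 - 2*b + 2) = 18*b^4 - 24*b^3 - 52*b^2 - 2*b + 12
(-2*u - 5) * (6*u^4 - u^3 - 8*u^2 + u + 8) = -12*u^5 - 28*u^4 + 21*u^3 + 38*u^2 - 21*u - 40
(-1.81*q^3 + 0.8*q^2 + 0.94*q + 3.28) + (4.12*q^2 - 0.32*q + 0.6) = -1.81*q^3 + 4.92*q^2 + 0.62*q + 3.88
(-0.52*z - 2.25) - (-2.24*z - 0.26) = 1.72*z - 1.99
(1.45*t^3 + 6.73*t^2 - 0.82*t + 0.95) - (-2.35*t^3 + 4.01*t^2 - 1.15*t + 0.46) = 3.8*t^3 + 2.72*t^2 + 0.33*t + 0.49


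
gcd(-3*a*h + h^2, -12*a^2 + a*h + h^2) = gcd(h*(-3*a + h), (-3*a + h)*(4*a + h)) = 3*a - h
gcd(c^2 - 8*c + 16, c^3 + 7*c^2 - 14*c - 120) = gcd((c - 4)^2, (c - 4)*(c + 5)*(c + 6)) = c - 4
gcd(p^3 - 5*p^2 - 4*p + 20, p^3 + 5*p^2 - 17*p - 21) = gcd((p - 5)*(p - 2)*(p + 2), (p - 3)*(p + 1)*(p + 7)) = 1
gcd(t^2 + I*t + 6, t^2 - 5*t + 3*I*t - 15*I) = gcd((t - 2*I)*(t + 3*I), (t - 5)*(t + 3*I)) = t + 3*I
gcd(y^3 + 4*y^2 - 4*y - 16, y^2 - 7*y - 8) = 1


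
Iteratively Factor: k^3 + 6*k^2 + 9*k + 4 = (k + 4)*(k^2 + 2*k + 1) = (k + 1)*(k + 4)*(k + 1)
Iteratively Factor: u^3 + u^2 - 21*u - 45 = (u - 5)*(u^2 + 6*u + 9) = (u - 5)*(u + 3)*(u + 3)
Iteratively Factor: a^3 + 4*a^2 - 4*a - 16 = (a - 2)*(a^2 + 6*a + 8) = (a - 2)*(a + 4)*(a + 2)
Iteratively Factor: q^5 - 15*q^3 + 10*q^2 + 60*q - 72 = (q - 2)*(q^4 + 2*q^3 - 11*q^2 - 12*q + 36) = (q - 2)*(q + 3)*(q^3 - q^2 - 8*q + 12) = (q - 2)^2*(q + 3)*(q^2 + q - 6) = (q - 2)^2*(q + 3)^2*(q - 2)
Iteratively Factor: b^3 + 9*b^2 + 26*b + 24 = (b + 4)*(b^2 + 5*b + 6) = (b + 3)*(b + 4)*(b + 2)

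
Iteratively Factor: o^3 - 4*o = (o - 2)*(o^2 + 2*o) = o*(o - 2)*(o + 2)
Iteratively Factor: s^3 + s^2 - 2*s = (s)*(s^2 + s - 2) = s*(s - 1)*(s + 2)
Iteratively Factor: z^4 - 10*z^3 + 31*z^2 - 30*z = (z - 3)*(z^3 - 7*z^2 + 10*z) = (z - 3)*(z - 2)*(z^2 - 5*z) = (z - 5)*(z - 3)*(z - 2)*(z)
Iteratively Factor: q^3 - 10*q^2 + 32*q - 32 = (q - 4)*(q^2 - 6*q + 8) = (q - 4)^2*(q - 2)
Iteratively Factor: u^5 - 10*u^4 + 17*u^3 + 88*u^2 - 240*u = (u - 4)*(u^4 - 6*u^3 - 7*u^2 + 60*u) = (u - 4)*(u + 3)*(u^3 - 9*u^2 + 20*u) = (u - 5)*(u - 4)*(u + 3)*(u^2 - 4*u) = u*(u - 5)*(u - 4)*(u + 3)*(u - 4)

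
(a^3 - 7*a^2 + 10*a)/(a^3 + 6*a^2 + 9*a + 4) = a*(a^2 - 7*a + 10)/(a^3 + 6*a^2 + 9*a + 4)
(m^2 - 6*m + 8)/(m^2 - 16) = (m - 2)/(m + 4)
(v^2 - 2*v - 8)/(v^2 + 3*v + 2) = (v - 4)/(v + 1)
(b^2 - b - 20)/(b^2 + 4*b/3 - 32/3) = 3*(b - 5)/(3*b - 8)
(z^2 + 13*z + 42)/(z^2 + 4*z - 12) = (z + 7)/(z - 2)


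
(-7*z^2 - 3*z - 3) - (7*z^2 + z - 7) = -14*z^2 - 4*z + 4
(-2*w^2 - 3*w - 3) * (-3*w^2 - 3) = 6*w^4 + 9*w^3 + 15*w^2 + 9*w + 9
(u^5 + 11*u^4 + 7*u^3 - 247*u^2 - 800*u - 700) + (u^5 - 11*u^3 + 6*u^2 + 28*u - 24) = 2*u^5 + 11*u^4 - 4*u^3 - 241*u^2 - 772*u - 724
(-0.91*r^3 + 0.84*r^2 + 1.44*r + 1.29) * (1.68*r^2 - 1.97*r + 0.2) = -1.5288*r^5 + 3.2039*r^4 + 0.5824*r^3 - 0.5016*r^2 - 2.2533*r + 0.258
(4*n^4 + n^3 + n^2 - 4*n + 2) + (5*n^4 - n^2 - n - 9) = 9*n^4 + n^3 - 5*n - 7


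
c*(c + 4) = c^2 + 4*c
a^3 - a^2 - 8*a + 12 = (a - 2)^2*(a + 3)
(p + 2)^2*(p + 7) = p^3 + 11*p^2 + 32*p + 28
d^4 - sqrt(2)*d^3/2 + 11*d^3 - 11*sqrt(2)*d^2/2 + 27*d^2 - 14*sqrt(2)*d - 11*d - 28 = (d + 4)*(d + 7)*(d - sqrt(2))*(d + sqrt(2)/2)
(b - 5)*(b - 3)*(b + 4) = b^3 - 4*b^2 - 17*b + 60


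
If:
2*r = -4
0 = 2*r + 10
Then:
No Solution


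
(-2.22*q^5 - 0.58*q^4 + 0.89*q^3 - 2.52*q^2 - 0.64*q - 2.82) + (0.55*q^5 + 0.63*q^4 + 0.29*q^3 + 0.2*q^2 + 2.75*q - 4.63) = -1.67*q^5 + 0.05*q^4 + 1.18*q^3 - 2.32*q^2 + 2.11*q - 7.45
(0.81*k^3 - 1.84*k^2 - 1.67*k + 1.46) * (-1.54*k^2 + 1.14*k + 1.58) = -1.2474*k^5 + 3.757*k^4 + 1.754*k^3 - 7.0594*k^2 - 0.9742*k + 2.3068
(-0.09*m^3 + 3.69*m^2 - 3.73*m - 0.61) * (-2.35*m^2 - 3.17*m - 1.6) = 0.2115*m^5 - 8.3862*m^4 - 2.7878*m^3 + 7.3536*m^2 + 7.9017*m + 0.976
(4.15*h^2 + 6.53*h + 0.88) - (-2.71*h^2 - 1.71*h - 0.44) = 6.86*h^2 + 8.24*h + 1.32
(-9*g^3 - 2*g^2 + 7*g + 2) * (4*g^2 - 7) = -36*g^5 - 8*g^4 + 91*g^3 + 22*g^2 - 49*g - 14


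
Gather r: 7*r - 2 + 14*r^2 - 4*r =14*r^2 + 3*r - 2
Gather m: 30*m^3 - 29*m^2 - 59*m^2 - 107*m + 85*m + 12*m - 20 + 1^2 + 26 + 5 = 30*m^3 - 88*m^2 - 10*m + 12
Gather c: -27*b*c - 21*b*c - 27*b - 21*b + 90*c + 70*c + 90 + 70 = -48*b + c*(160 - 48*b) + 160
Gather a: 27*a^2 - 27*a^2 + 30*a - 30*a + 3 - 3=0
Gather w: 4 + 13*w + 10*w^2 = 10*w^2 + 13*w + 4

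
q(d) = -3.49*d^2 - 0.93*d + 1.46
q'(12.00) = -84.69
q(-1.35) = -3.65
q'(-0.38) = 1.72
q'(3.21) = -23.34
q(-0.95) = -0.81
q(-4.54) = -66.25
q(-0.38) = 1.31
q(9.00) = -289.60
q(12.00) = -512.26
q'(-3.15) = 21.06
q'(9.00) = -63.75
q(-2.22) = -13.68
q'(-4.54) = 30.76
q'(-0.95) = 5.70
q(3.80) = -52.47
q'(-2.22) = 14.57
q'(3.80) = -27.45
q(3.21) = -37.49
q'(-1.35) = 8.49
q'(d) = -6.98*d - 0.93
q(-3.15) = -30.24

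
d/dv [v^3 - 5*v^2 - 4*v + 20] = 3*v^2 - 10*v - 4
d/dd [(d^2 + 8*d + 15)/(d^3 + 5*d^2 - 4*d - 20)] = (-d^2 - 6*d - 4)/(d^4 - 8*d^2 + 16)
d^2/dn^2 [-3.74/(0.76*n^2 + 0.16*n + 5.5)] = (4.320448*n^2 + 0.909568*n - 3.74*(1.52*n + 0.16)*(3.04*n + 0.32) + 31.2664)/(0.76*n^2 + 0.16*n + 5.5)^3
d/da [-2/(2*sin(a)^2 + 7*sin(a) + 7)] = 2*(4*sin(a) + 7)*cos(a)/(7*sin(a) - cos(2*a) + 8)^2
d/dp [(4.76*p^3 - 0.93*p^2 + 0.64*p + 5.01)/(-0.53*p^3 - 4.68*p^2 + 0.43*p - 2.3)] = (-22.7697*p^4 + 4.772*p^3 - 22.2828*p^2 + 51.1716*p - 3.6263)/(0.2809*p^6 + 4.9608*p^5 + 21.4466*p^4 - 1.5868*p^3 + 21.7129*p^2 - 1.978*p + 5.29)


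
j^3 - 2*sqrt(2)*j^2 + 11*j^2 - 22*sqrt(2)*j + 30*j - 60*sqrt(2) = (j + 5)*(j + 6)*(j - 2*sqrt(2))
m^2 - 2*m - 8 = (m - 4)*(m + 2)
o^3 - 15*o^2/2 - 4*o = o*(o - 8)*(o + 1/2)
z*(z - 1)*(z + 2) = z^3 + z^2 - 2*z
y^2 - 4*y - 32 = (y - 8)*(y + 4)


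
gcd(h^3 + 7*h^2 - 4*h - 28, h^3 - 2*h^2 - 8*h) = h + 2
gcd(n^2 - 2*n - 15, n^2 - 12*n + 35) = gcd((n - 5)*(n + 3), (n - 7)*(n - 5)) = n - 5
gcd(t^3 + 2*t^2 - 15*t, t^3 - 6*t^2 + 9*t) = t^2 - 3*t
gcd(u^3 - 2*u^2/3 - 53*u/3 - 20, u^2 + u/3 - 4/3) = u + 4/3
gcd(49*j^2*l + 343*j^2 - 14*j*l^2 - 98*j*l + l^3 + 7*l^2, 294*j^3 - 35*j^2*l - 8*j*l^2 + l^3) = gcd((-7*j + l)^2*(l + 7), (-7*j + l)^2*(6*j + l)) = 49*j^2 - 14*j*l + l^2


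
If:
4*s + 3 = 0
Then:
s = -3/4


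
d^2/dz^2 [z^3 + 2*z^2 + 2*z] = 6*z + 4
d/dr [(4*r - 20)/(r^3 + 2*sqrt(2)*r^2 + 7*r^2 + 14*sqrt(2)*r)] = 4*(r*(r^2 + 2*sqrt(2)*r + 7*r + 14*sqrt(2)) - (r - 5)*(3*r^2 + 4*sqrt(2)*r + 14*r + 14*sqrt(2)))/(r^2*(r^2 + 2*sqrt(2)*r + 7*r + 14*sqrt(2))^2)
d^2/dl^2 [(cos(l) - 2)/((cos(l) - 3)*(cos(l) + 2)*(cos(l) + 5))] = 2*(-175*(1 - cos(l)^2)^2 - 2*cos(l)^7 + 3*cos(l)^6 + 17*cos(l)^5 - 259*cos(l)^3 + 566*cos(l)^2 - 336*cos(l) - 637)/((cos(l) - 3)^3*(cos(l) + 2)^3*(cos(l) + 5)^3)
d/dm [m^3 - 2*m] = 3*m^2 - 2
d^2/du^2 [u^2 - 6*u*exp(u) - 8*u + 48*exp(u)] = -6*u*exp(u) + 36*exp(u) + 2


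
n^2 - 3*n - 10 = (n - 5)*(n + 2)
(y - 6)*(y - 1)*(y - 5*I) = y^3 - 7*y^2 - 5*I*y^2 + 6*y + 35*I*y - 30*I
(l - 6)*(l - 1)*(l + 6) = l^3 - l^2 - 36*l + 36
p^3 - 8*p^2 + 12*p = p*(p - 6)*(p - 2)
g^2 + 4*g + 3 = (g + 1)*(g + 3)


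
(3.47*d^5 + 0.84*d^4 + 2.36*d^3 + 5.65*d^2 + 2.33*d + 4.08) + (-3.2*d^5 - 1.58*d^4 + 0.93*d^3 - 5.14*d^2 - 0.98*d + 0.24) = 0.27*d^5 - 0.74*d^4 + 3.29*d^3 + 0.510000000000001*d^2 + 1.35*d + 4.32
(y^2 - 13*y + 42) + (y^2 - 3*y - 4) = 2*y^2 - 16*y + 38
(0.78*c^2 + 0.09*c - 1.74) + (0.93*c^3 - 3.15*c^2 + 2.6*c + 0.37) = 0.93*c^3 - 2.37*c^2 + 2.69*c - 1.37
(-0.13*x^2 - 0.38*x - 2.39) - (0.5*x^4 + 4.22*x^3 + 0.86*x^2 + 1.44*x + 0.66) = -0.5*x^4 - 4.22*x^3 - 0.99*x^2 - 1.82*x - 3.05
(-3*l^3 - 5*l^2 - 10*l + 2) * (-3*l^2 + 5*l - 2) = 9*l^5 + 11*l^3 - 46*l^2 + 30*l - 4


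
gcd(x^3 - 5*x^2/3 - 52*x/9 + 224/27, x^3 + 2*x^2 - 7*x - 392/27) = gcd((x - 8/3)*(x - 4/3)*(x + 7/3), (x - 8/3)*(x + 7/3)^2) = x^2 - x/3 - 56/9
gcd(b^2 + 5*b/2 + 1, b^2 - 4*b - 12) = b + 2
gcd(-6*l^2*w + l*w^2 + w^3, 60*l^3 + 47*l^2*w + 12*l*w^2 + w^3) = 3*l + w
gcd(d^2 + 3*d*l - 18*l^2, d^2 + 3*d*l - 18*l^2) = d^2 + 3*d*l - 18*l^2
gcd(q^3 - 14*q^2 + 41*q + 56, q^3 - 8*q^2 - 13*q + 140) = q - 7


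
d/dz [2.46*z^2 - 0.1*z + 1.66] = 4.92*z - 0.1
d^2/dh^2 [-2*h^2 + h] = -4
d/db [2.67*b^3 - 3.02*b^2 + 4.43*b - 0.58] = 8.01*b^2 - 6.04*b + 4.43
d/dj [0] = 0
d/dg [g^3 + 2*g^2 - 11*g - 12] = 3*g^2 + 4*g - 11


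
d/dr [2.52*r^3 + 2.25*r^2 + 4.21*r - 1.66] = 7.56*r^2 + 4.5*r + 4.21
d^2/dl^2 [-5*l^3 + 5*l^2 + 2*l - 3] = 10 - 30*l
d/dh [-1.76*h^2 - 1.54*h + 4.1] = -3.52*h - 1.54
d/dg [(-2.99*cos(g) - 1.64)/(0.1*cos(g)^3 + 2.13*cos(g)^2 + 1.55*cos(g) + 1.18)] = (-0.598*cos(g)^3 - 6.8607*cos(g)^2 - 6.9864*cos(g) + 0.9862)*sin(g)/(0.01*cos(g)^6 + 0.426*cos(g)^5 + 4.8469*cos(g)^4 + 6.839*cos(g)^3 + 7.4293*cos(g)^2 + 3.658*cos(g) + 1.3924)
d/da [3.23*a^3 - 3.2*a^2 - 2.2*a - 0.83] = 9.69*a^2 - 6.4*a - 2.2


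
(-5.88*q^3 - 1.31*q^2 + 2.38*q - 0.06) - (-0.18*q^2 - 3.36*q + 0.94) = -5.88*q^3 - 1.13*q^2 + 5.74*q - 1.0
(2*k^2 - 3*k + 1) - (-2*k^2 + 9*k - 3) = 4*k^2 - 12*k + 4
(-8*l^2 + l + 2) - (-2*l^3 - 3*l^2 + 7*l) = 2*l^3 - 5*l^2 - 6*l + 2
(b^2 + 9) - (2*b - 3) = b^2 - 2*b + 12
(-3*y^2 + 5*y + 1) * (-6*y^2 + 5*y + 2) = 18*y^4 - 45*y^3 + 13*y^2 + 15*y + 2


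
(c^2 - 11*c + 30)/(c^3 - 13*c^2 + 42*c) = (c - 5)/(c*(c - 7))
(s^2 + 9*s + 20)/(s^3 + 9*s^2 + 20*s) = 1/s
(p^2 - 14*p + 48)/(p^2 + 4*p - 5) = (p^2 - 14*p + 48)/(p^2 + 4*p - 5)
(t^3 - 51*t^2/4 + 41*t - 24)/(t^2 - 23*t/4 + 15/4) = (t^2 - 12*t + 32)/(t - 5)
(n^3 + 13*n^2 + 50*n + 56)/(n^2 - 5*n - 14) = (n^2 + 11*n + 28)/(n - 7)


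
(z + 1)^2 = z^2 + 2*z + 1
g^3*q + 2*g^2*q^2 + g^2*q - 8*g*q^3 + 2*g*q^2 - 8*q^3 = (g - 2*q)*(g + 4*q)*(g*q + q)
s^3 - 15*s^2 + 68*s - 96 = (s - 8)*(s - 4)*(s - 3)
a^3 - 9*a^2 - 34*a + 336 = (a - 8)*(a - 7)*(a + 6)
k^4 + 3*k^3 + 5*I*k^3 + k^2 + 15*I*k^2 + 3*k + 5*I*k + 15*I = (k + 3)*(k - I)*(k + I)*(k + 5*I)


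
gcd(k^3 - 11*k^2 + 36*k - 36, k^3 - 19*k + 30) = k^2 - 5*k + 6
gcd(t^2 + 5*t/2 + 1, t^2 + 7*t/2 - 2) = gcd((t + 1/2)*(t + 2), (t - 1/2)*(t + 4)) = 1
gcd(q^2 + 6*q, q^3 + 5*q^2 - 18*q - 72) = q + 6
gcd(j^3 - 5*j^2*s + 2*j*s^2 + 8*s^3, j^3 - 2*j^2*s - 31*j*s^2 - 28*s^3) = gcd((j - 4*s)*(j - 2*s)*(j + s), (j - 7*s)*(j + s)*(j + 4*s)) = j + s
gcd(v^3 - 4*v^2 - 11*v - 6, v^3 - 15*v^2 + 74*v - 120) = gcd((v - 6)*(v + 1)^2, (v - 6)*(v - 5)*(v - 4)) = v - 6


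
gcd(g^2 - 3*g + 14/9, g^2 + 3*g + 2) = 1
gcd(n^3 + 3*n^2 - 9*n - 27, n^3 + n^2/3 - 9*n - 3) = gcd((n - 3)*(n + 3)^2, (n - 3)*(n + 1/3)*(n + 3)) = n^2 - 9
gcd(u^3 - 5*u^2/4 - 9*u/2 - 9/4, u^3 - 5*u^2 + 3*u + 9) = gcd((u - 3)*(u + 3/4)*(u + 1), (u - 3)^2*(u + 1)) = u^2 - 2*u - 3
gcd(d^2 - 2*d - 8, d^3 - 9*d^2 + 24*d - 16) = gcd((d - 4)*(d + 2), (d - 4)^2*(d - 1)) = d - 4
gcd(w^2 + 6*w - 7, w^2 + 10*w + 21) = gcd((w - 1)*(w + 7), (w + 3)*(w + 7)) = w + 7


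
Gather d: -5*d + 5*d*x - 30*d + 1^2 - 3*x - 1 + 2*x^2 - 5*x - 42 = d*(5*x - 35) + 2*x^2 - 8*x - 42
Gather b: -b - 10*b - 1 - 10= -11*b - 11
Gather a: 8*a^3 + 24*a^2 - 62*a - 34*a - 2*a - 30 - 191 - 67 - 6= 8*a^3 + 24*a^2 - 98*a - 294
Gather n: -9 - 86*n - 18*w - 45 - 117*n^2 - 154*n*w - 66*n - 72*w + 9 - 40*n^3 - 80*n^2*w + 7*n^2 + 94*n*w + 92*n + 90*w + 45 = -40*n^3 + n^2*(-80*w - 110) + n*(-60*w - 60)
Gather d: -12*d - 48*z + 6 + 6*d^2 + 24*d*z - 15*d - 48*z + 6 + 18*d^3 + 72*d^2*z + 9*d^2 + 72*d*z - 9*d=18*d^3 + d^2*(72*z + 15) + d*(96*z - 36) - 96*z + 12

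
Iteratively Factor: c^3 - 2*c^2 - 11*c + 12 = (c - 4)*(c^2 + 2*c - 3) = (c - 4)*(c - 1)*(c + 3)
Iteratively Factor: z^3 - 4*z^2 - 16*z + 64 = (z - 4)*(z^2 - 16) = (z - 4)*(z + 4)*(z - 4)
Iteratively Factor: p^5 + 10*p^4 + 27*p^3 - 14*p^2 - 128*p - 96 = (p + 3)*(p^4 + 7*p^3 + 6*p^2 - 32*p - 32) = (p + 3)*(p + 4)*(p^3 + 3*p^2 - 6*p - 8) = (p - 2)*(p + 3)*(p + 4)*(p^2 + 5*p + 4) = (p - 2)*(p + 3)*(p + 4)^2*(p + 1)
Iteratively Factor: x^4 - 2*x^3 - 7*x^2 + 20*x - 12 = (x - 2)*(x^3 - 7*x + 6) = (x - 2)*(x - 1)*(x^2 + x - 6) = (x - 2)*(x - 1)*(x + 3)*(x - 2)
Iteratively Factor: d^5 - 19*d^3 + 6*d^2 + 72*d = (d)*(d^4 - 19*d^2 + 6*d + 72) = d*(d + 4)*(d^3 - 4*d^2 - 3*d + 18) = d*(d + 2)*(d + 4)*(d^2 - 6*d + 9) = d*(d - 3)*(d + 2)*(d + 4)*(d - 3)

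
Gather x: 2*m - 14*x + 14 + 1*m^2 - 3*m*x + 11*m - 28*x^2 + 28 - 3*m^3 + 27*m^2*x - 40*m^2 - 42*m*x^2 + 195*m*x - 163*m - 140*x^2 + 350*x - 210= -3*m^3 - 39*m^2 - 150*m + x^2*(-42*m - 168) + x*(27*m^2 + 192*m + 336) - 168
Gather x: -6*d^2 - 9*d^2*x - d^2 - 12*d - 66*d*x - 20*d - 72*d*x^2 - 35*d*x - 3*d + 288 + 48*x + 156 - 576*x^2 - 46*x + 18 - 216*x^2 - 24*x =-7*d^2 - 35*d + x^2*(-72*d - 792) + x*(-9*d^2 - 101*d - 22) + 462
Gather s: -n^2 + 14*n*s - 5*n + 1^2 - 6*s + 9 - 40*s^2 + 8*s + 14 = -n^2 - 5*n - 40*s^2 + s*(14*n + 2) + 24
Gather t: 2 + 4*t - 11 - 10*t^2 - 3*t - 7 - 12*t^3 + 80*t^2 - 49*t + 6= -12*t^3 + 70*t^2 - 48*t - 10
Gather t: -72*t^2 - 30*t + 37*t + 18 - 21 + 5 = -72*t^2 + 7*t + 2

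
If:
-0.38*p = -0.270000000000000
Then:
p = 0.71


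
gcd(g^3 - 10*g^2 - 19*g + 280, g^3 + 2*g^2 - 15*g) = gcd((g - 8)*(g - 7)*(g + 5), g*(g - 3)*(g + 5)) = g + 5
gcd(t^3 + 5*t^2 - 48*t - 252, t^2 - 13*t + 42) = t - 7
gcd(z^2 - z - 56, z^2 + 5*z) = 1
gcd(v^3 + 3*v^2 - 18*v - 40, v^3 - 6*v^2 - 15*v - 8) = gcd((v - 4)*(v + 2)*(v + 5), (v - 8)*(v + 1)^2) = 1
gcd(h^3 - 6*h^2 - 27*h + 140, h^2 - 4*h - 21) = h - 7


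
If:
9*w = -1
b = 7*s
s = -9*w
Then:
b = 7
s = 1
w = -1/9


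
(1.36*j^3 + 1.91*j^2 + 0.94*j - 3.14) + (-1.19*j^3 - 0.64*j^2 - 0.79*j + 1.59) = 0.17*j^3 + 1.27*j^2 + 0.15*j - 1.55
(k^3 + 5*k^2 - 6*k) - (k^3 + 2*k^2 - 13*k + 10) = 3*k^2 + 7*k - 10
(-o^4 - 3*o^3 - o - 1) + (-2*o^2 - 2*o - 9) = -o^4 - 3*o^3 - 2*o^2 - 3*o - 10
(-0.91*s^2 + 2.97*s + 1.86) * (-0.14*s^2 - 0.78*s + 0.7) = 0.1274*s^4 + 0.294*s^3 - 3.214*s^2 + 0.6282*s + 1.302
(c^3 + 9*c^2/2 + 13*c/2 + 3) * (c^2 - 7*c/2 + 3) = c^5 + c^4 - 25*c^3/4 - 25*c^2/4 + 9*c + 9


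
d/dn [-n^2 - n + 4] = -2*n - 1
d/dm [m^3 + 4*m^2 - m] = 3*m^2 + 8*m - 1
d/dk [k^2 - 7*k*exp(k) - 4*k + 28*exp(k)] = -7*k*exp(k) + 2*k + 21*exp(k) - 4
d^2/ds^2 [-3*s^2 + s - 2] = -6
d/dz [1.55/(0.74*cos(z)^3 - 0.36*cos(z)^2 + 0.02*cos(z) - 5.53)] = (3.441*cos(z)^2 - 1.116*cos(z) + 0.031)*sin(z)/(0.74*cos(z)^3 - 0.36*cos(z)^2 + 0.02*cos(z) - 5.53)^2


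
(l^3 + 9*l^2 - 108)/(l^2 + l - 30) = (l^2 + 3*l - 18)/(l - 5)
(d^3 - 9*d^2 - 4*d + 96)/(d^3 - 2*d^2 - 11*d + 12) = (d - 8)/(d - 1)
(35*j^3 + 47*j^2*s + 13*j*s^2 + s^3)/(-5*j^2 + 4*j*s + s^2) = (7*j^2 + 8*j*s + s^2)/(-j + s)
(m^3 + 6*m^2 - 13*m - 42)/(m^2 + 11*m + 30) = (m^3 + 6*m^2 - 13*m - 42)/(m^2 + 11*m + 30)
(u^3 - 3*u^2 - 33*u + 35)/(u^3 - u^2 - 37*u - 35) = (u - 1)/(u + 1)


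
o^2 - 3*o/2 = o*(o - 3/2)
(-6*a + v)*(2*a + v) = -12*a^2 - 4*a*v + v^2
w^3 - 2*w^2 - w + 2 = (w - 2)*(w - 1)*(w + 1)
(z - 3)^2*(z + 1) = z^3 - 5*z^2 + 3*z + 9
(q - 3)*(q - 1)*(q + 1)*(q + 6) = q^4 + 3*q^3 - 19*q^2 - 3*q + 18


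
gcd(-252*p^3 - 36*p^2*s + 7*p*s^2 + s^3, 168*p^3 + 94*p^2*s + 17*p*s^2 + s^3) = 42*p^2 + 13*p*s + s^2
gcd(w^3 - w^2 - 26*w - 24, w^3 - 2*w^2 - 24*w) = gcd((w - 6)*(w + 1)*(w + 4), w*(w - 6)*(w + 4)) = w^2 - 2*w - 24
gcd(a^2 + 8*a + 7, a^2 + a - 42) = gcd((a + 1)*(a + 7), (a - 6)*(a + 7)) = a + 7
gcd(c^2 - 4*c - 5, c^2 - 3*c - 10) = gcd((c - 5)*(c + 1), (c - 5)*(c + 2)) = c - 5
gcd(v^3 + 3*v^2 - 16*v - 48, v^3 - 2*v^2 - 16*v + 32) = v^2 - 16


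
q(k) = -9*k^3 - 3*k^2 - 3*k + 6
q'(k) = -27*k^2 - 6*k - 3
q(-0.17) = 6.47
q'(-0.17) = -2.76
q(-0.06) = 6.17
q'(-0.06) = -2.74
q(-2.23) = 97.58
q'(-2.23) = -123.89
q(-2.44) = 126.20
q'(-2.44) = -149.11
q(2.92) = -252.41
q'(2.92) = -250.73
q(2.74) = -209.88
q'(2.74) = -222.15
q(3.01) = -275.65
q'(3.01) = -265.68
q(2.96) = -262.57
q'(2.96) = -257.32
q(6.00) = -2064.00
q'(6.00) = -1011.00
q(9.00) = -6825.00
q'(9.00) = -2244.00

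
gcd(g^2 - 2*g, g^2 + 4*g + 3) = 1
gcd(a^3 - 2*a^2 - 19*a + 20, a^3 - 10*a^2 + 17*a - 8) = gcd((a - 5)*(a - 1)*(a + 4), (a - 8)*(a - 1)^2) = a - 1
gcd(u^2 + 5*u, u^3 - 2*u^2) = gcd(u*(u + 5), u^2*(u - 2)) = u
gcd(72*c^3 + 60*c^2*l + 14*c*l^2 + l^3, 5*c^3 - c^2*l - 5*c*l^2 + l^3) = 1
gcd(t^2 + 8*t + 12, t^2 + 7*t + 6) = t + 6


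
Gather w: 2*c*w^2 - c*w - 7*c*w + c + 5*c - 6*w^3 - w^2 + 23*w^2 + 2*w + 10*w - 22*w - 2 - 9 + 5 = 6*c - 6*w^3 + w^2*(2*c + 22) + w*(-8*c - 10) - 6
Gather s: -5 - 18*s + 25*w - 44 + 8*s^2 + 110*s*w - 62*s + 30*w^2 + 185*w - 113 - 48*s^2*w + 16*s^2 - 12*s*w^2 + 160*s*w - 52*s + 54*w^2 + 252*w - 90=s^2*(24 - 48*w) + s*(-12*w^2 + 270*w - 132) + 84*w^2 + 462*w - 252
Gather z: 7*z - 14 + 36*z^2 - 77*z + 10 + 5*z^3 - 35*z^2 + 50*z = 5*z^3 + z^2 - 20*z - 4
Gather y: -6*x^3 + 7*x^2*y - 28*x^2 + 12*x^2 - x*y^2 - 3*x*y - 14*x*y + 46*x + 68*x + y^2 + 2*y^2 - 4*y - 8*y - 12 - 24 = -6*x^3 - 16*x^2 + 114*x + y^2*(3 - x) + y*(7*x^2 - 17*x - 12) - 36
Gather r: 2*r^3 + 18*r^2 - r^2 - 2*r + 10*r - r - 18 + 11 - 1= 2*r^3 + 17*r^2 + 7*r - 8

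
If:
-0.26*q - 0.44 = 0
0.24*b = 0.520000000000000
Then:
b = 2.17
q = -1.69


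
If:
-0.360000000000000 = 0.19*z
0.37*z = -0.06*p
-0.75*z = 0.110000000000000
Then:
No Solution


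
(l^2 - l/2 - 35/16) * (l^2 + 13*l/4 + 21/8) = l^4 + 11*l^3/4 - 19*l^2/16 - 539*l/64 - 735/128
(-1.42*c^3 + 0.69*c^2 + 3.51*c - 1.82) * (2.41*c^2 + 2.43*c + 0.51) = -3.4222*c^5 - 1.7877*c^4 + 9.4116*c^3 + 4.495*c^2 - 2.6325*c - 0.9282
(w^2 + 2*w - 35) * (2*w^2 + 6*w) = 2*w^4 + 10*w^3 - 58*w^2 - 210*w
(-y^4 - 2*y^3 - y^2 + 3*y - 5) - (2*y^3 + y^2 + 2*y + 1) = -y^4 - 4*y^3 - 2*y^2 + y - 6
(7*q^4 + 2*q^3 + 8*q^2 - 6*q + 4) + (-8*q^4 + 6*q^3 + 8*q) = -q^4 + 8*q^3 + 8*q^2 + 2*q + 4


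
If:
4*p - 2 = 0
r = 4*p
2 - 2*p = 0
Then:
No Solution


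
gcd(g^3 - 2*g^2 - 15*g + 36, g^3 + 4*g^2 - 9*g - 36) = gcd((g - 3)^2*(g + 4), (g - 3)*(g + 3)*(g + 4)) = g^2 + g - 12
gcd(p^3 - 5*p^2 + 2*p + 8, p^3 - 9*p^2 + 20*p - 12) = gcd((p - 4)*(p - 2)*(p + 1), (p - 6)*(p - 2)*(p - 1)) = p - 2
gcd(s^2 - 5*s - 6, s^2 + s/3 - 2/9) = 1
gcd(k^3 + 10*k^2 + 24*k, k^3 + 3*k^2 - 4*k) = k^2 + 4*k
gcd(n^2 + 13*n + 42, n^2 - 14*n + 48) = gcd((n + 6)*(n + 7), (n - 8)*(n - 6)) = 1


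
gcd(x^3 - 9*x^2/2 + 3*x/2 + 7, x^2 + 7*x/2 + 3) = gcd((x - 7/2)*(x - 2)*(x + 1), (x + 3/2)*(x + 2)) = 1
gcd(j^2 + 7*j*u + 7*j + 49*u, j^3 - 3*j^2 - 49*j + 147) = j + 7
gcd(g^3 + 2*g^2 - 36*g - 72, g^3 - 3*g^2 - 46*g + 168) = g - 6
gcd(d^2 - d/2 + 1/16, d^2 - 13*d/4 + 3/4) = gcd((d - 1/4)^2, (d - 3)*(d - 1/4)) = d - 1/4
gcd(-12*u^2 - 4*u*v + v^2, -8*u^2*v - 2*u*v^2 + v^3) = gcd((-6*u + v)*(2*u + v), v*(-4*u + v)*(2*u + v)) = 2*u + v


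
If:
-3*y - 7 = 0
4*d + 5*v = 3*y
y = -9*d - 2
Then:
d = 1/27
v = -193/135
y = -7/3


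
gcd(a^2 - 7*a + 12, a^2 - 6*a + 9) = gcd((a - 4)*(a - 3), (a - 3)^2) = a - 3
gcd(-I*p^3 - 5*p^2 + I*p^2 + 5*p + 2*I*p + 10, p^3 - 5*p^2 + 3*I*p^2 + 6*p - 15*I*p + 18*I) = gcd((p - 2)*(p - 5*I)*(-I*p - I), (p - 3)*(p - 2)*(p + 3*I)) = p - 2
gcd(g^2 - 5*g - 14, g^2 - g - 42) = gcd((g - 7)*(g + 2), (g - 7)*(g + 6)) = g - 7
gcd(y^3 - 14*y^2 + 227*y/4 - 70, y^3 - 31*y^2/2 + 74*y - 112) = y^2 - 23*y/2 + 28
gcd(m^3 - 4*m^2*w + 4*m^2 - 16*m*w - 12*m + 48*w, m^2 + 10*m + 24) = m + 6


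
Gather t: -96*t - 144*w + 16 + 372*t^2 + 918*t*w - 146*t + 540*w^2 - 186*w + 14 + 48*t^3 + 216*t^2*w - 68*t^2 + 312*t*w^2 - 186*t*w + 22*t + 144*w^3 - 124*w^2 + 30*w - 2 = 48*t^3 + t^2*(216*w + 304) + t*(312*w^2 + 732*w - 220) + 144*w^3 + 416*w^2 - 300*w + 28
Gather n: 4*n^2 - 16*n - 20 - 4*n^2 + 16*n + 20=0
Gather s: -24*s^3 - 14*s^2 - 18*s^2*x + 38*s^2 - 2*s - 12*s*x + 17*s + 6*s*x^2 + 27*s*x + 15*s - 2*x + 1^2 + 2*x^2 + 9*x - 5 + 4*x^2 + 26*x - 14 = -24*s^3 + s^2*(24 - 18*x) + s*(6*x^2 + 15*x + 30) + 6*x^2 + 33*x - 18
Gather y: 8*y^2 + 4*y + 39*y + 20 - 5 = 8*y^2 + 43*y + 15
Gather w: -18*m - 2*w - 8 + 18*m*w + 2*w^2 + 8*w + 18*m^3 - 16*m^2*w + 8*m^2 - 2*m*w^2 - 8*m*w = 18*m^3 + 8*m^2 - 18*m + w^2*(2 - 2*m) + w*(-16*m^2 + 10*m + 6) - 8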